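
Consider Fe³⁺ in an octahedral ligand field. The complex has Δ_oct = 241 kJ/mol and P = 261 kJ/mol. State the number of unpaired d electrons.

5

Fe sits in group 8; removing 3 electrons leaves Fe³⁺ with 8 − 3 = 5 d electrons.
With Δ_oct < P the complex is high-spin.
Configuration: t₂g³ eg².
Unpaired electrons: 5.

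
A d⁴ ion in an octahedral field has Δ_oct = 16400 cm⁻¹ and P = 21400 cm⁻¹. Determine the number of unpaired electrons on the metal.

4

With Δ_oct < P the complex is high-spin.
Configuration: t₂g³ eg¹.
Unpaired electrons: 4.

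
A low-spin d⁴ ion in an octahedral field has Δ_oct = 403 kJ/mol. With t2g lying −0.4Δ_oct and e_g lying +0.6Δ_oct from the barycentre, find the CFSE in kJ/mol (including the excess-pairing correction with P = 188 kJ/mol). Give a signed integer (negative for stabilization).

-457

Electron filling gives t2g^4 e_g^0.
CFSE(orbital) = 4×(-0.4Δ_oct) + 0×(0.6Δ_oct) = -1.6Δ_oct; with Δ_oct = 403 kJ/mol that is -645 kJ/mol.
Relative to high-spin t2g^3 e_g^1 (0 paired), the low-spin configuration has 1 additional pair, contributing +1 × 188 = +188 kJ/mol.
Net CFSE = -645 + 188 = -457 kJ/mol.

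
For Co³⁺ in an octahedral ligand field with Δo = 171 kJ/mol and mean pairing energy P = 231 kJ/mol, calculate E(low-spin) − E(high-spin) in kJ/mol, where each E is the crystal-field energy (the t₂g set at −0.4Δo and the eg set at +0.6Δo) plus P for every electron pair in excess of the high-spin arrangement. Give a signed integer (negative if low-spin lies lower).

Co³⁺: group 9, so d-count = 9 − 3 = 6.
High-spin: t₂g⁴ eg², CFSE = -0.4Δo = -68 kJ/mol.
For low-spin the configuration is t₂g⁶ eg⁰: orbital energy -2.4 × 171 = -410 kJ/mol, and 2 additional pairs relative to high-spin add 462 kJ/mol, giving 52 kJ/mol.
E(LS) − E(HS) = 52 − (-68) = 120 kJ/mol.

120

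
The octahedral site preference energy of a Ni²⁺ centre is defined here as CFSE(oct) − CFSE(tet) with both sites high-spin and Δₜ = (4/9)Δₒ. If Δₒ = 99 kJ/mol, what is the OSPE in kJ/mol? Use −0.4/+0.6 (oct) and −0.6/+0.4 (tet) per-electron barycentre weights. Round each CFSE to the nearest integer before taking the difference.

Ni sits in group 10; removing 2 electrons leaves Ni²⁺ with 10 − 2 = 8 d electrons.
Octahedral high-spin t₂g⁶ eg²: CFSE = -1.2 × 99 = -119 kJ/mol.
Tetrahedral: e⁴ t₂⁴, CFSE = 4(−0.6) + 4(+0.4) = -0.8Δₜ = -0.8 × (4/9) × 99 = -35 kJ/mol.
Subtracting, OSPE = -119 − (-35) = -84 kJ/mol.

-84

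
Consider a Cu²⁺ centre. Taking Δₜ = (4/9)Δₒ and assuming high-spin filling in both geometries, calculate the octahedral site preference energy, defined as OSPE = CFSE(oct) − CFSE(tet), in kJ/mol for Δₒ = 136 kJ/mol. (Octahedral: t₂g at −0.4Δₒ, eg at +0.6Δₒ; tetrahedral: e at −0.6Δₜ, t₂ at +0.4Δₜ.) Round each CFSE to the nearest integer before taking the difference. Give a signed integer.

-58

Group 11 minus oxidation state +2 gives a d⁹ configuration for Cu²⁺.
Octahedral (high-spin): t2g^6 e_g^3, CFSE = 6(−0.4) + 3(+0.6) = -0.6Δₒ = -0.6 × 136 = -82 kJ/mol.
Tetrahedral: e^4 t2^5, CFSE = 4(−0.6) + 5(+0.4) = -0.4Δₜ = -0.4 × (4/9) × 136 = -24 kJ/mol.
OSPE = CFSE(oct) − CFSE(tet) = -82 − (-24) = -58 kJ/mol.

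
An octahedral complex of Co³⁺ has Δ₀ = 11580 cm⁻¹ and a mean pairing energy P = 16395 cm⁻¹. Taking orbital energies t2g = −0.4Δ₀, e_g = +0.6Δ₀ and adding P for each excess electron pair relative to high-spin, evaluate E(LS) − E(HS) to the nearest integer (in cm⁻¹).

Co³⁺: group 9, so d-count = 9 − 3 = 6.
High-spin d⁶ fills as t2g^4 e_g^2 with CFSE 4(−0.4) + 2(+0.6) = -0.4Δ₀ = -4632 cm⁻¹.
For low-spin the configuration is t2g^6 e_g^0: orbital energy -2.4 × 11580 = -27792 cm⁻¹, and 2 additional pairs relative to high-spin add 32790 cm⁻¹, giving 4998 cm⁻¹.
The difference is 4998 − (-4632) = 9630 cm⁻¹, so high-spin lies lower.

9630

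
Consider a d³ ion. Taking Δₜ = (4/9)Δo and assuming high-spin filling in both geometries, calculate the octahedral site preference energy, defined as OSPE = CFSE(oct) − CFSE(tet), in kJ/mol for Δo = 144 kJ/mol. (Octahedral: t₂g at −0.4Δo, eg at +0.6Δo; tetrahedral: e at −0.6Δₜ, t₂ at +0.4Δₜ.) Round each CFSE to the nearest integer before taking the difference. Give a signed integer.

In an octahedral site d³ (HS) is t₂g³ eg⁰, giving CFSE(oct) = -1.2Δo = -173 kJ/mol.
Tetrahedral: e² t₂¹, CFSE = 2(−0.6) + 1(+0.4) = -0.8Δₜ = -0.8 × (4/9) × 144 = -51 kJ/mol.
OSPE = CFSE(oct) − CFSE(tet) = -173 − (-51) = -122 kJ/mol.

-122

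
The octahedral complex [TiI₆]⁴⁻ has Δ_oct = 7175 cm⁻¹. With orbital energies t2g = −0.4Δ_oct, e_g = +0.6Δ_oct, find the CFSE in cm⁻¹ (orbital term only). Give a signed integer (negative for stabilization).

-5740

Each I⁻ contributes -1; 6 × (-1) = -6. With overall charge -4, Ti is in the +2 oxidation state.
Ti sits in group 4; removing 2 electrons leaves Ti²⁺ with 4 − 2 = 2 d electrons.
For octahedral d² the high- and low-spin configurations coincide.
The d² electrons fill as t2g^2 e_g^0.
CFSE(orbital) = 2×(-0.4Δ_oct) + 0×(0.6Δ_oct) = -0.8Δ_oct; with Δ_oct = 7175 cm⁻¹ that is -5740 cm⁻¹.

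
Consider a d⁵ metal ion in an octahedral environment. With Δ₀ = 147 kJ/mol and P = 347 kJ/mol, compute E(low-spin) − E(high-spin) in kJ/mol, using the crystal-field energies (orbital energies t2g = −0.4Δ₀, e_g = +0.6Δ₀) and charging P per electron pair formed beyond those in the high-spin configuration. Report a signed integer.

400

High-spin: t2g^3 e_g^2, CFSE = 0.0Δ₀ = 0 kJ/mol.
For low-spin the configuration is t2g^5 e_g^0: orbital energy -2.0 × 147 = -294 kJ/mol, and 2 additional pairs relative to high-spin add 694 kJ/mol, giving 400 kJ/mol.
E(LS) − E(HS) = 400 − (0) = 400 kJ/mol.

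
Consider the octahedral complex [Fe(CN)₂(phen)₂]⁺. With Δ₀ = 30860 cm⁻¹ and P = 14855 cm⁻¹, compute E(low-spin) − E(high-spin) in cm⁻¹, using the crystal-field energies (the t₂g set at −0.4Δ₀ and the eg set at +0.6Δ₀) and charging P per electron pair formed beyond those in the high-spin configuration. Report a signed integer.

-32010

Ligand charges: 2×(-1) from CN⁻ and 2×(+0) from phen sum to -2; with overall charge +1, Fe is +3.
Group 8 minus oxidation state +3 gives a d⁵ configuration for Fe³⁺.
High-spin d⁵ fills as t₂g³ eg² with CFSE 3(−0.4) + 2(+0.6) = 0.0Δ₀ = 0 cm⁻¹.
Low-spin t₂g⁵ eg⁰ gives -2.0Δ₀ = -61720 cm⁻¹, but forming 2 extra pairs costs 2P = 29710 cm⁻¹, so E(LS) = -61720 + 29710 = -32010 cm⁻¹.
Thus E(LS) − E(HS) = -32010 cm⁻¹.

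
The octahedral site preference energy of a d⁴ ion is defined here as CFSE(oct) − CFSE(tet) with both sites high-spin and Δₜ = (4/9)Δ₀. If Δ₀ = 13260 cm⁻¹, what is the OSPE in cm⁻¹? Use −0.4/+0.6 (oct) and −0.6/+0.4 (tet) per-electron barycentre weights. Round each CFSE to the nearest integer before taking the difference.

-5599

Octahedral (high-spin): t2g^3 e_g^1, CFSE = 3(−0.4) + 1(+0.6) = -0.6Δ₀ = -0.6 × 13260 = -7956 cm⁻¹.
In a tetrahedral site the filling is e^2 t2^2: CFSE(tet) = -0.4Δₜ = -0.4 × (4/9)(13260) = -2357 cm⁻¹.
OSPE = CFSE(oct) − CFSE(tet) = -7956 − (-2357) = -5599 cm⁻¹.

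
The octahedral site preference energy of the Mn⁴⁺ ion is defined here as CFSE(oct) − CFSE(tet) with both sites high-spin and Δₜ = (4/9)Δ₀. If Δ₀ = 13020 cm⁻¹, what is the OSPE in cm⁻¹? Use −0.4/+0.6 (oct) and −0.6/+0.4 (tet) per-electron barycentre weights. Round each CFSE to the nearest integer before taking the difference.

-10995

Group 7 minus oxidation state +4 gives a d³ configuration for Mn⁴⁺.
Octahedral (high-spin): t2g^3 e_g^0, CFSE = 3(−0.4) + 0(+0.6) = -1.2Δ₀ = -1.2 × 13020 = -15624 cm⁻¹.
Tetrahedral e^2 t2^1 gives -0.8Δₜ = -0.8 × (4/9) × 13020 = -4629 cm⁻¹.
Subtracting, OSPE = -15624 − (-4629) = -10995 cm⁻¹.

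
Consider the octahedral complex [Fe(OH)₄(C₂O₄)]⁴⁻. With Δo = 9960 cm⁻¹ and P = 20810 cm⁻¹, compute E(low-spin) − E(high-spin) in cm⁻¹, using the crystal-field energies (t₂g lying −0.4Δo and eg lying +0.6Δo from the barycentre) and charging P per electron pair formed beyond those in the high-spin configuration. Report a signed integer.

Ligand charges: 4×(-1) from OH⁻ and 1×(-2) from C₂O₄²⁻ sum to -6; with overall charge -4, Fe is +2.
Group 8 minus oxidation state +2 gives a d⁶ configuration for Fe²⁺.
In the high-spin limit (t₂g⁴ eg²) the orbital term is -0.4Δo = -3984 cm⁻¹, with no excess pairing.
Low-spin: t₂g⁶ eg⁰, orbital CFSE = -2.4Δo = -23904 cm⁻¹; plus 2 excess pairs × P = +41620 cm⁻¹; total 17716 cm⁻¹.
The difference is 17716 − (-3984) = 21700 cm⁻¹, so high-spin lies lower.

21700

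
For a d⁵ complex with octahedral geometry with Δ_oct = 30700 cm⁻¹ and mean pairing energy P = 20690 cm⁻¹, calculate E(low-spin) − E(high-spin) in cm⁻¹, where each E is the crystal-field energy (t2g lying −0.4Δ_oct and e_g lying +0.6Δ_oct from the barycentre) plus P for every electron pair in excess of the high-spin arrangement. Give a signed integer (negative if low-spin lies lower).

-20020

High-spin: t2g^3 e_g^2, CFSE = 0.0Δ_oct = 0 cm⁻¹.
Low-spin: t2g^5 e_g^0, orbital CFSE = -2.0Δ_oct = -61400 cm⁻¹; plus 2 excess pairs × P = +41380 cm⁻¹; total -20020 cm⁻¹.
E(LS) − E(HS) = -20020 − (0) = -20020 cm⁻¹.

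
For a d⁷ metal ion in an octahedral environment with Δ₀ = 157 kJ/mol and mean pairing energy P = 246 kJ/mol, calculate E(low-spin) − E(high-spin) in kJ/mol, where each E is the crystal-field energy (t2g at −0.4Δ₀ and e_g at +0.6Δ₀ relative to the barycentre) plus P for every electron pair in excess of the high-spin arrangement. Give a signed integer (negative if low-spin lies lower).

High-spin d⁷ fills as t2g^5 e_g^2 with CFSE 5(−0.4) + 2(+0.6) = -0.8Δ₀ = -126 kJ/mol.
Low-spin t2g^6 e_g^1 gives -1.8Δ₀ = -283 kJ/mol, but forming 1 extra pair costs 1P = 246 kJ/mol, so E(LS) = -283 + 246 = -37 kJ/mol.
E(LS) − E(HS) = -37 − (-126) = 89 kJ/mol.

89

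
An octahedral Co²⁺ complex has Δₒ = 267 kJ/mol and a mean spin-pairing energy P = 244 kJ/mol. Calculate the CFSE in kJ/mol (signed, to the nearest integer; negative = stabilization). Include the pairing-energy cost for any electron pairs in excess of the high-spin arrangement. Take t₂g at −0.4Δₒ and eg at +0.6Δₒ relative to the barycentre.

-237

Co²⁺: group 9, so d-count = 9 − 2 = 7.
Since Δₒ = 267 kJ/mol > P = 244 kJ/mol, the complex adopts the low-spin configuration.
Filling d⁷ accordingly: t₂g⁶ eg¹.
Orbital CFSE = -1.8Δₒ = -1.8 × 267 = -481 kJ/mol.
Excess pairs vs high-spin: 3 − 2 = 1; pairing cost = +244 kJ/mol.
Net CFSE = -481 + 244 = -237 kJ/mol.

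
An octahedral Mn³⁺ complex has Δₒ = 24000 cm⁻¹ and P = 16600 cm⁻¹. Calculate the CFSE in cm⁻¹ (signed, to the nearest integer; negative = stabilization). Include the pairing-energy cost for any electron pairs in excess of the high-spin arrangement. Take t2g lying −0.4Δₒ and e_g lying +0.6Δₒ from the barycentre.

-21800

Mn³⁺: group 7, so d-count = 7 − 3 = 4.
With Δₒ > P the complex is low-spin.
Filling d⁴ accordingly: t2g^4 e_g^0.
Orbital CFSE = -1.6Δₒ = -1.6 × 24000 = -38400 cm⁻¹.
Excess pairs vs high-spin: 1 − 0 = 1; pairing cost = +16600 cm⁻¹.
Net CFSE = -38400 + 16600 = -21800 cm⁻¹.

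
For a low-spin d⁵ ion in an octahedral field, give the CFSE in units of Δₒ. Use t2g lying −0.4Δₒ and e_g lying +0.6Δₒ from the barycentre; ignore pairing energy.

-2.0 Δₒ

Configuration: t2g^5 e_g^0.
CFSE = 5(-0.4Δₒ) + 0(0.6Δₒ) = -2.0Δₒ + 0.0Δₒ = -2.0Δₒ.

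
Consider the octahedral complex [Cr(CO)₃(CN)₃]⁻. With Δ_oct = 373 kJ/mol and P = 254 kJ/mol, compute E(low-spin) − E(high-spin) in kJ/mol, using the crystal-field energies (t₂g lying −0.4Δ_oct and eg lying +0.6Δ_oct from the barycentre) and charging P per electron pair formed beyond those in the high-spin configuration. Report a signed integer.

-119

Ligand charges: 3×(+0) from CO and 3×(-1) from CN⁻ sum to -3; with overall charge -1, Cr is +2.
Group 6 minus oxidation state +2 gives a d⁴ configuration for Cr²⁺.
High-spin d⁴ fills as t₂g³ eg¹ with CFSE 3(−0.4) + 1(+0.6) = -0.6Δ_oct = -224 kJ/mol.
For low-spin the configuration is t₂g⁴ eg⁰: orbital energy -1.6 × 373 = -597 kJ/mol, and 1 additional pair relative to high-spin adds 254 kJ/mol, giving -343 kJ/mol.
The difference is -343 − (-224) = -119 kJ/mol, so low-spin lies lower.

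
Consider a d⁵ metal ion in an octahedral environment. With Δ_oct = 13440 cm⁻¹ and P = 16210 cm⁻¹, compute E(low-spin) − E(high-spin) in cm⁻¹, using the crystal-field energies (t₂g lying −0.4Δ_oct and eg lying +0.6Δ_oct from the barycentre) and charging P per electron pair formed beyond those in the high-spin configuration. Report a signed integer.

High-spin: t₂g³ eg², CFSE = 0.0Δ_oct = 0 cm⁻¹.
Low-spin: t₂g⁵ eg⁰, orbital CFSE = -2.0Δ_oct = -26880 cm⁻¹; plus 2 excess pairs × P = +32420 cm⁻¹; total 5540 cm⁻¹.
E(LS) − E(HS) = 5540 − (0) = 5540 cm⁻¹.

5540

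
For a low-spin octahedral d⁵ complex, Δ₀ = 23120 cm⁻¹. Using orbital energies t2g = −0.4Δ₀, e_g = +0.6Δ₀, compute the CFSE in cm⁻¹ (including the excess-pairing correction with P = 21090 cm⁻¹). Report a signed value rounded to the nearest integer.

Electron filling gives t2g^5 e_g^0.
CFSE(orbital) = 5×(-0.4Δ₀) + 0×(0.6Δ₀) = -2.0Δ₀; with Δ₀ = 23120 cm⁻¹ that is -46240 cm⁻¹.
High-spin d⁵ would be t2g^3 e_g^2 with 0 pairs; low-spin has 2, so 2 excess pairs cost +2P = +42180 cm⁻¹.
Net CFSE = -46240 + 42180 = -4060 cm⁻¹.

-4060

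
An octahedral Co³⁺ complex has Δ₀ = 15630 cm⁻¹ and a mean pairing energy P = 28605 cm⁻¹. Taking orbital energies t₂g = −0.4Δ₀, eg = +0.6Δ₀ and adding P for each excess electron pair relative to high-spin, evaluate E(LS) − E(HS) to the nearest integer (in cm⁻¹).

25950

Group 9 minus oxidation state +3 gives a d⁶ configuration for Co³⁺.
High-spin d⁶ fills as t₂g⁴ eg² with CFSE 4(−0.4) + 2(+0.6) = -0.4Δ₀ = -6252 cm⁻¹.
Low-spin t₂g⁶ eg⁰ gives -2.4Δ₀ = -37512 cm⁻¹, but forming 2 extra pairs costs 2P = 57210 cm⁻¹, so E(LS) = -37512 + 57210 = 19698 cm⁻¹.
E(LS) − E(HS) = 19698 − (-6252) = 25950 cm⁻¹.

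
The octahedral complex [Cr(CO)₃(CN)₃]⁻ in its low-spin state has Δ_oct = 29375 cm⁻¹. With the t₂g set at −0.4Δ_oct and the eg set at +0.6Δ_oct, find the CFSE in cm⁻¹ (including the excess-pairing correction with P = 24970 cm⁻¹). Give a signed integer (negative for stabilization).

-22030

Ligand charges: 3×(+0) from CO and 3×(-1) from CN⁻ sum to -3; with overall charge -1, Cr is +2.
Cr is in group 6, so Cr²⁺ is d⁴ (6 − 2 = 4).
Configuration: t₂g⁴ eg⁰.
Orbital CFSE = 4(-0.4) + 0(0.6) = -1.6Δ_oct = -1.6 × 29375 = -47000 cm⁻¹.
High-spin d⁴ would be t₂g³ eg¹ with 0 pairs; low-spin has 1, so 1 excess pair costs +1P = +24970 cm⁻¹.
Net CFSE = -47000 + 24970 = -22030 cm⁻¹.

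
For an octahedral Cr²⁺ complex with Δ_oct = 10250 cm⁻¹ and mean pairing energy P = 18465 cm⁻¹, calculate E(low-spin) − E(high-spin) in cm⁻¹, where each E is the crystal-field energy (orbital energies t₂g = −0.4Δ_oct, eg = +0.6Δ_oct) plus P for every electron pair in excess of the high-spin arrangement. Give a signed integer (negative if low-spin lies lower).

Cr²⁺: group 6, so d-count = 6 − 2 = 4.
High-spin: t₂g³ eg¹, CFSE = -0.6Δ_oct = -6150 cm⁻¹.
For low-spin the configuration is t₂g⁴ eg⁰: orbital energy -1.6 × 10250 = -16400 cm⁻¹, and 1 additional pair relative to high-spin adds 18465 cm⁻¹, giving 2065 cm⁻¹.
E(LS) − E(HS) = 2065 − (-6150) = 8215 cm⁻¹.

8215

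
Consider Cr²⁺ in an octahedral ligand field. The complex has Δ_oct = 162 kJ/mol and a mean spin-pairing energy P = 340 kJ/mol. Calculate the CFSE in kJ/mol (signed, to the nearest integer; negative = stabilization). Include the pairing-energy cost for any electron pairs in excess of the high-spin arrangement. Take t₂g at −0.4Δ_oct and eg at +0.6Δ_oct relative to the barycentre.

-97

Cr is in group 6, so Cr²⁺ is d⁴ (6 − 2 = 4).
Here Δ_oct < P (162 < 340), so the high-spin state is favoured.
Configuration: t₂g³ eg¹.
Orbital CFSE = -0.6Δ_oct = -0.6 × 162 = -97 kJ/mol.
High-spin has no excess pairs, so no pairing correction applies.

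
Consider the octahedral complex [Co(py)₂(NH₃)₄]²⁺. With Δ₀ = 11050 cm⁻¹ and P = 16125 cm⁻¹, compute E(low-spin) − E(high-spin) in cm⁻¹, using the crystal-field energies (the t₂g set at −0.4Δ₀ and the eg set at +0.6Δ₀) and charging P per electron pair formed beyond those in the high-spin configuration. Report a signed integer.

5075

Ligand charges: 2×(+0) from py and 4×(+0) from NH₃ sum to +0; with overall charge +2, Co is +2.
Co sits in group 9; removing 2 electrons leaves Co²⁺ with 9 − 2 = 7 d electrons.
High-spin: t₂g⁵ eg², CFSE = -0.8Δ₀ = -8840 cm⁻¹.
For low-spin the configuration is t₂g⁶ eg¹: orbital energy -1.8 × 11050 = -19890 cm⁻¹, and 1 additional pair relative to high-spin adds 16125 cm⁻¹, giving -3765 cm⁻¹.
The difference is -3765 − (-8840) = 5075 cm⁻¹, so high-spin lies lower.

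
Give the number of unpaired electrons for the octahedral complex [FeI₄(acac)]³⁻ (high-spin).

Ligand charges: 4×(-1) from I⁻ and 1×(-1) from acac⁻ sum to -5; with overall charge -3, Fe is +2.
Fe sits in group 8; removing 2 electrons leaves Fe²⁺ with 8 − 2 = 6 d electrons.
Configuration: t₂g⁴ eg², giving 4 unpaired electrons.

4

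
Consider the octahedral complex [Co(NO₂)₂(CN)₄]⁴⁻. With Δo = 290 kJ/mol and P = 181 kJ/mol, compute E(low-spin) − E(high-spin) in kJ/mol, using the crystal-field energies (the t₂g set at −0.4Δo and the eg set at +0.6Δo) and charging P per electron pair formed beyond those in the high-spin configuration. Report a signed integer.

Ligand charges: 2×(-1) from NO₂⁻ and 4×(-1) from CN⁻ sum to -6; with overall charge -4, Co is +2.
Co sits in group 9; removing 2 electrons leaves Co²⁺ with 9 − 2 = 7 d electrons.
High-spin: t₂g⁵ eg², CFSE = -0.8Δo = -232 kJ/mol.
Low-spin t₂g⁶ eg¹ gives -1.8Δo = -522 kJ/mol, but forming 1 extra pair costs 1P = 181 kJ/mol, so E(LS) = -522 + 181 = -341 kJ/mol.
The difference is -341 − (-232) = -109 kJ/mol, so low-spin lies lower.

-109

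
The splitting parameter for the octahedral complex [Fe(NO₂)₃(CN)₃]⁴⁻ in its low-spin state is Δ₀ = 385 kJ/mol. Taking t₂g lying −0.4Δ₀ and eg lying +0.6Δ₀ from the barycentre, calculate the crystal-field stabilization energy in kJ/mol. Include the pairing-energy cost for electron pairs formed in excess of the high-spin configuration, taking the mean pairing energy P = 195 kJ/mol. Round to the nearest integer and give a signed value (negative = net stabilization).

Ligand charges: 3×(-1) from NO₂⁻ and 3×(-1) from CN⁻ sum to -6; with overall charge -4, Fe is +2.
Fe is in group 8, so Fe²⁺ is d⁶ (8 − 2 = 6).
Configuration: t₂g⁶ eg⁰.
The orbital stabilization is -2.4Δ₀ = -2.4 × 385 = -924 kJ/mol.
High-spin d⁶ would be t₂g⁴ eg² with 1 pair; low-spin has 3, so 2 excess pairs cost +2P = +390 kJ/mol.
Combining: -924 + 390 = -534 kJ/mol.

-534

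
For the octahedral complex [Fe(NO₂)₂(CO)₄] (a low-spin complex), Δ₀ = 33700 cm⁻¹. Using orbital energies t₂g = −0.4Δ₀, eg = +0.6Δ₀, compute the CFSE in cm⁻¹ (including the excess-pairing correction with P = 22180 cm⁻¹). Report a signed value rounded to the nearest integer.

-36520

Ligand charges: 2×(-1) from NO₂⁻ and 4×(+0) from CO sum to -2; with overall charge +0, Fe is +2.
Fe is in group 8, so Fe²⁺ is d⁶ (8 − 2 = 6).
The d⁶ electrons fill as t₂g⁶ eg⁰.
Orbital CFSE = 6(-0.4) + 0(0.6) = -2.4Δ₀ = -2.4 × 33700 = -80880 cm⁻¹.
Pairing penalty: 3 pairs vs 1 in the high-spin reference → 2 extra × P = 44360 cm⁻¹.
Net CFSE = -80880 + 44360 = -36520 cm⁻¹.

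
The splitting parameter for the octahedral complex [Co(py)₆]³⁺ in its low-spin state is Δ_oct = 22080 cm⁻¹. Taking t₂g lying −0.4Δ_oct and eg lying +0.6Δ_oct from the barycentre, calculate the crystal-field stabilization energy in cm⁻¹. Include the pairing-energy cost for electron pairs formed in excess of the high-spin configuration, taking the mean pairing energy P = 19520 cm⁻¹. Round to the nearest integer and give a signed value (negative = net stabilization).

-13952

py is neutral, so the +3 overall charge sits on Co: oxidation state +3.
Co³⁺: group 9, so d-count = 9 − 3 = 6.
The d⁶ electrons fill as t₂g⁶ eg⁰.
CFSE(orbital) = 6×(-0.4Δ_oct) + 0×(0.6Δ_oct) = -2.4Δ_oct; with Δ_oct = 22080 cm⁻¹ that is -52992 cm⁻¹.
Relative to high-spin t₂g⁴ eg² (1 paired), the low-spin configuration has 2 additional pairs, contributing +2 × 19520 = +39040 cm⁻¹.
Overall CFSE = -52992 + 39040 = -13952 cm⁻¹.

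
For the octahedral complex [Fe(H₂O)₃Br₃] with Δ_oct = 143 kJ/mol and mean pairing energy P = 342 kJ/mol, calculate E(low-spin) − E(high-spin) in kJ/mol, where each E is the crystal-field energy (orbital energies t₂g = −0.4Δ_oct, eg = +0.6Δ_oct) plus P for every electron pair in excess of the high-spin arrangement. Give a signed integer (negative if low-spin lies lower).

Ligand charges: 3×(+0) from H₂O and 3×(-1) from Br⁻ sum to -3; with overall charge +0, Fe is +3.
Fe sits in group 8; removing 3 electrons leaves Fe³⁺ with 8 − 3 = 5 d electrons.
In the high-spin limit (t₂g³ eg²) the orbital term is 0.0Δ_oct = 0 kJ/mol, with no excess pairing.
For low-spin the configuration is t₂g⁵ eg⁰: orbital energy -2.0 × 143 = -286 kJ/mol, and 2 additional pairs relative to high-spin add 684 kJ/mol, giving 398 kJ/mol.
Thus E(LS) − E(HS) = 398 kJ/mol.

398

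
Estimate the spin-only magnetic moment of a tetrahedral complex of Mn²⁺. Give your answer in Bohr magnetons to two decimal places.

Mn is in group 7, so Mn²⁺ is d⁵ (7 − 2 = 5).
Tetrahedral fields are weak (Δₜ ≈ 4/9 Δₒ), so electrons fill high-spin.
Configuration: e² t₂³ → 5 unpaired electrons.
μ(spin-only) = √[5(5+2)] = √35 ≈ 5.92 Bohr magnetons.

5.92 Bohr magnetons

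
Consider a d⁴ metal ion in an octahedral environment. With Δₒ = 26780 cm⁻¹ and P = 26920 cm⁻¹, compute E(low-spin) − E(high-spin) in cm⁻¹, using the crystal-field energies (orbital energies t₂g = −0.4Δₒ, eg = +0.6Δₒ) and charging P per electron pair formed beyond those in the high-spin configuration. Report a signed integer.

140

High-spin: t₂g³ eg¹, CFSE = -0.6Δₒ = -16068 cm⁻¹.
Low-spin t₂g⁴ eg⁰ gives -1.6Δₒ = -42848 cm⁻¹, but forming 1 extra pair costs 1P = 26920 cm⁻¹, so E(LS) = -42848 + 26920 = -15928 cm⁻¹.
E(LS) − E(HS) = -15928 − (-16068) = 140 cm⁻¹.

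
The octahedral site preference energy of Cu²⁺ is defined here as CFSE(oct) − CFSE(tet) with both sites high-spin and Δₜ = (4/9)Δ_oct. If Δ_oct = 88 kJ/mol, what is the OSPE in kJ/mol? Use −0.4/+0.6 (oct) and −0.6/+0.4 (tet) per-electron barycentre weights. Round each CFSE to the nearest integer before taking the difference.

-37

Group 11 minus oxidation state +2 gives a d⁹ configuration for Cu²⁺.
In an octahedral site d⁹ (HS) is t₂g⁶ eg³, giving CFSE(oct) = -0.6Δ_oct = -53 kJ/mol.
Tetrahedral: e⁴ t₂⁵, CFSE = 4(−0.6) + 5(+0.4) = -0.4Δₜ = -0.4 × (4/9) × 88 = -16 kJ/mol.
Subtracting, OSPE = -53 − (-16) = -37 kJ/mol.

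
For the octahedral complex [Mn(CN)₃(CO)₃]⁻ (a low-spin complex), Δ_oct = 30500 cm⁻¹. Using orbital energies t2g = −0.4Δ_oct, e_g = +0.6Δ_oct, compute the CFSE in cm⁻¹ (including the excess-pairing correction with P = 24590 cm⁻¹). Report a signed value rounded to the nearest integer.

-11820

Ligand charges: 3×(-1) from CN⁻ and 3×(+0) from CO sum to -3; with overall charge -1, Mn is +2.
Mn²⁺: group 7, so d-count = 7 − 2 = 5.
Configuration: t2g^5 e_g^0.
CFSE(orbital) = 5×(-0.4Δ_oct) + 0×(0.6Δ_oct) = -2.0Δ_oct; with Δ_oct = 30500 cm⁻¹ that is -61000 cm⁻¹.
Relative to high-spin t2g^3 e_g^2 (0 paired), the low-spin configuration has 2 additional pairs, contributing +2 × 24590 = +49180 cm⁻¹.
Overall CFSE = -61000 + 49180 = -11820 cm⁻¹.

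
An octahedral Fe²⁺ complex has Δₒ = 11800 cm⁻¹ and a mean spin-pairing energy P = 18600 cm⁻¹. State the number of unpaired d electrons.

Fe sits in group 8; removing 2 electrons leaves Fe²⁺ with 8 − 2 = 6 d electrons.
Δₒ < P, so pairing is avoided: the ground state is high-spin.
Filling d⁶ accordingly: t2g^4 e_g^2.
Unpaired electrons: 4.

4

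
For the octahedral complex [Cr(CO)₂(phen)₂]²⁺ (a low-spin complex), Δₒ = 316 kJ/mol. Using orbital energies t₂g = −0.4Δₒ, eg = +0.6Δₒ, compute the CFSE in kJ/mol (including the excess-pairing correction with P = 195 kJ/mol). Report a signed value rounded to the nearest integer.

-311

Ligand charges: 2×(+0) from CO and 2×(+0) from phen sum to +0; with overall charge +2, Cr is +2.
Cr sits in group 6; removing 2 electrons leaves Cr²⁺ with 6 − 2 = 4 d electrons.
Configuration: t₂g⁴ eg⁰.
CFSE(orbital) = 4×(-0.4Δₒ) + 0×(0.6Δₒ) = -1.6Δₒ; with Δₒ = 316 kJ/mol that is -506 kJ/mol.
High-spin d⁴ would be t₂g³ eg¹ with 0 pairs; low-spin has 1, so 1 excess pair costs +1P = +195 kJ/mol.
Overall CFSE = -506 + 195 = -311 kJ/mol.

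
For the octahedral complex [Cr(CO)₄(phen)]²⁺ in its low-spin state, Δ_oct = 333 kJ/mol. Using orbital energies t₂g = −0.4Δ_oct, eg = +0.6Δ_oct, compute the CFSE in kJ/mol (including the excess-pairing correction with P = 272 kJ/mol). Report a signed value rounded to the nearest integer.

Ligand charges: 4×(+0) from CO and 1×(+0) from phen sum to +0; with overall charge +2, Cr is +2.
Group 6 minus oxidation state +2 gives a d⁴ configuration for Cr²⁺.
The d⁴ electrons fill as t₂g⁴ eg⁰.
The orbital stabilization is -1.6Δ_oct = -1.6 × 333 = -533 kJ/mol.
Relative to high-spin t₂g³ eg¹ (0 paired), the low-spin configuration has 1 additional pair, contributing +1 × 272 = +272 kJ/mol.
Combining: -533 + 272 = -261 kJ/mol.

-261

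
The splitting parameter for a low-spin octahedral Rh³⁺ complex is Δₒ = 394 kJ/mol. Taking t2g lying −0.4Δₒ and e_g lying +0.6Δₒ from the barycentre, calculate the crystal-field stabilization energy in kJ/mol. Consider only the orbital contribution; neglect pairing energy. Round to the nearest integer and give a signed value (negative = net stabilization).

Rh³⁺: group 9, so d-count = 9 − 3 = 6.
Electron filling gives t2g^6 e_g^0.
Orbital CFSE = 6(-0.4) + 0(0.6) = -2.4Δₒ = -2.4 × 394 = -946 kJ/mol.

-946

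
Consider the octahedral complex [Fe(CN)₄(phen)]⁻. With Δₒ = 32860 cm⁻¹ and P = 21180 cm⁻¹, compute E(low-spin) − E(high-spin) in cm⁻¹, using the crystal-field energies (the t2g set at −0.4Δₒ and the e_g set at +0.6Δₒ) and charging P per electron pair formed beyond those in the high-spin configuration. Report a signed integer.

Ligand charges: 4×(-1) from CN⁻ and 1×(+0) from phen sum to -4; with overall charge -1, Fe is +3.
Fe sits in group 8; removing 3 electrons leaves Fe³⁺ with 8 − 3 = 5 d electrons.
High-spin: t2g^3 e_g^2, CFSE = 0.0Δₒ = 0 cm⁻¹.
For low-spin the configuration is t2g^5 e_g^0: orbital energy -2.0 × 32860 = -65720 cm⁻¹, and 2 additional pairs relative to high-spin add 42360 cm⁻¹, giving -23360 cm⁻¹.
Thus E(LS) − E(HS) = -23360 cm⁻¹.

-23360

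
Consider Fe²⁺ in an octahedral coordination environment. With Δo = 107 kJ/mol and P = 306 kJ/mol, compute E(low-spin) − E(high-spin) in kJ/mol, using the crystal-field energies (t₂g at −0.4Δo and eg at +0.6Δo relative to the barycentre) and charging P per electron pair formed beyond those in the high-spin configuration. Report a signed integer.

398

Fe sits in group 8; removing 2 electrons leaves Fe²⁺ with 8 − 2 = 6 d electrons.
High-spin d⁶ fills as t₂g⁴ eg² with CFSE 4(−0.4) + 2(+0.6) = -0.4Δo = -43 kJ/mol.
Low-spin t₂g⁶ eg⁰ gives -2.4Δo = -257 kJ/mol, but forming 2 extra pairs costs 2P = 612 kJ/mol, so E(LS) = -257 + 612 = 355 kJ/mol.
E(LS) − E(HS) = 355 − (-43) = 398 kJ/mol.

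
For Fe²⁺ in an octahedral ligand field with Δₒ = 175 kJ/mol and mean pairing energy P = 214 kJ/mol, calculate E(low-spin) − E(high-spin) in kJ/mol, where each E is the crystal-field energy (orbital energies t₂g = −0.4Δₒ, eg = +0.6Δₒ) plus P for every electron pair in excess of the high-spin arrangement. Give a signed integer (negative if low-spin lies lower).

Group 8 minus oxidation state +2 gives a d⁶ configuration for Fe²⁺.
High-spin d⁶ fills as t₂g⁴ eg² with CFSE 4(−0.4) + 2(+0.6) = -0.4Δₒ = -70 kJ/mol.
For low-spin the configuration is t₂g⁶ eg⁰: orbital energy -2.4 × 175 = -420 kJ/mol, and 2 additional pairs relative to high-spin add 428 kJ/mol, giving 8 kJ/mol.
E(LS) − E(HS) = 8 − (-70) = 78 kJ/mol.

78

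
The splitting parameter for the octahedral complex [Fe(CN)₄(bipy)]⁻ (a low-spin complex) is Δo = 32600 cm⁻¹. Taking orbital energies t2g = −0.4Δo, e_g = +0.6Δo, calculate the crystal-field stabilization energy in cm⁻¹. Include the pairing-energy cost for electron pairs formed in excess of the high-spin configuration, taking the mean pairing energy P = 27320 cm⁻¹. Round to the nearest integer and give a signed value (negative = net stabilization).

-10560

Ligand charges: 4×(-1) from CN⁻ and 1×(+0) from bipy sum to -4; with overall charge -1, Fe is +3.
Group 8 minus oxidation state +3 gives a d⁵ configuration for Fe³⁺.
Configuration: t2g^5 e_g^0.
The orbital stabilization is -2.0Δo = -2.0 × 32600 = -65200 cm⁻¹.
Relative to high-spin t2g^3 e_g^2 (0 paired), the low-spin configuration has 2 additional pairs, contributing +2 × 27320 = +54640 cm⁻¹.
Net CFSE = -65200 + 54640 = -10560 cm⁻¹.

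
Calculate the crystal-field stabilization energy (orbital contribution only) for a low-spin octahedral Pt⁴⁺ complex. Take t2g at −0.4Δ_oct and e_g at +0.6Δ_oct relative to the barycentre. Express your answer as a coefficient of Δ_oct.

-2.4 Δ_oct

Pt sits in group 10; removing 4 electrons leaves Pt⁴⁺ with 10 − 4 = 6 d electrons.
Configuration: t2g^6 e_g^0.
CFSE = 6(-0.4Δ_oct) + 0(0.6Δ_oct) = -2.4Δ_oct + 0.0Δ_oct = -2.4Δ_oct.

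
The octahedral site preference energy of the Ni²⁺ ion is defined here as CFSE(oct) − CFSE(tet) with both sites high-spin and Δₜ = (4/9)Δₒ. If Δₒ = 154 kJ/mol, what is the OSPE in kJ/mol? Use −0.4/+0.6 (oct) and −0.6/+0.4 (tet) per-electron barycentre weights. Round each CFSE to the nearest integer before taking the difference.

Group 10 minus oxidation state +2 gives a d⁸ configuration for Ni²⁺.
In an octahedral site d⁸ (HS) is t2g^6 e_g^2, giving CFSE(oct) = -1.2Δₒ = -185 kJ/mol.
In a tetrahedral site the filling is e^4 t2^4: CFSE(tet) = -0.8Δₜ = -0.8 × (4/9)(154) = -55 kJ/mol.
OSPE = -185 − (-55) = -130 kJ/mol.

-130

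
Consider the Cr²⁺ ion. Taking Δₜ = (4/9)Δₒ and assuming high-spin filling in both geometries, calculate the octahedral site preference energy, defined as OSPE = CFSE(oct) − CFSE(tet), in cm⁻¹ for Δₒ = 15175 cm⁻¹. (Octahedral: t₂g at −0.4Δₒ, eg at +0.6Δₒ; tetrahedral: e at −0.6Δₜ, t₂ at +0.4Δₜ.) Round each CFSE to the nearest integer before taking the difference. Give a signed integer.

Group 6 minus oxidation state +2 gives a d⁴ configuration for Cr²⁺.
In an octahedral site d⁴ (HS) is t₂g³ eg¹, giving CFSE(oct) = -0.6Δₒ = -9105 cm⁻¹.
Tetrahedral: e² t₂², CFSE = 2(−0.6) + 2(+0.4) = -0.4Δₜ = -0.4 × (4/9) × 15175 = -2698 cm⁻¹.
Subtracting, OSPE = -9105 − (-2698) = -6407 cm⁻¹.

-6407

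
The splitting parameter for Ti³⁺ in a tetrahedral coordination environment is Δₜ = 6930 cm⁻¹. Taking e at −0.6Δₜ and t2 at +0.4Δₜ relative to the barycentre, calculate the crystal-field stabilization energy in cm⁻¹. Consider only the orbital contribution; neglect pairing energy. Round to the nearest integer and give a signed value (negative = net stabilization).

-4158

Group 4 minus oxidation state +3 gives a d¹ configuration for Ti³⁺.
With tetrahedral geometry the complex is necessarily high-spin.
Electron filling gives e^1 t2^0.
Orbital CFSE = 1(-0.6) + 0(0.4) = -0.6Δₜ = -0.6 × 6930 = -4158 cm⁻¹.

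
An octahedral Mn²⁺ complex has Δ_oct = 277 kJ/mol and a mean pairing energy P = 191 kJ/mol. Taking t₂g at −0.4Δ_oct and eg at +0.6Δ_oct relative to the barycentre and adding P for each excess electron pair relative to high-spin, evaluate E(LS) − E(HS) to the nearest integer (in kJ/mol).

-172

Mn²⁺: group 7, so d-count = 7 − 2 = 5.
High-spin d⁵ fills as t₂g³ eg² with CFSE 3(−0.4) + 2(+0.6) = 0.0Δ_oct = 0 kJ/mol.
Low-spin: t₂g⁵ eg⁰, orbital CFSE = -2.0Δ_oct = -554 kJ/mol; plus 2 excess pairs × P = +382 kJ/mol; total -172 kJ/mol.
The difference is -172 − (0) = -172 kJ/mol, so low-spin lies lower.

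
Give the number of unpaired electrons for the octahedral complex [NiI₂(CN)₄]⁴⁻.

Ligand charges: 2×(-1) from I⁻ and 4×(-1) from CN⁻ sum to -6; with overall charge -4, Ni is +2.
Ni is in group 10, so Ni²⁺ is d⁸ (10 − 2 = 8).
Configuration: t2g^6 e_g^2, giving 2 unpaired electrons.

2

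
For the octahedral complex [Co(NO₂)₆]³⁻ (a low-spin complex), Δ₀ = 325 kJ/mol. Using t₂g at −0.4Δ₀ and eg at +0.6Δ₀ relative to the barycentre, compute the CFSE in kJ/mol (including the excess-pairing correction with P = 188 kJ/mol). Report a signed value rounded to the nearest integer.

-404

Each NO₂⁻ contributes -1; 6 × (-1) = -6. With overall charge -3, Co is in the +3 oxidation state.
Co is in group 9, so Co³⁺ is d⁶ (9 − 3 = 6).
The d⁶ electrons fill as t₂g⁶ eg⁰.
The orbital stabilization is -2.4Δ₀ = -2.4 × 325 = -780 kJ/mol.
Relative to high-spin t₂g⁴ eg² (1 paired), the low-spin configuration has 2 additional pairs, contributing +2 × 188 = +376 kJ/mol.
Net CFSE = -780 + 376 = -404 kJ/mol.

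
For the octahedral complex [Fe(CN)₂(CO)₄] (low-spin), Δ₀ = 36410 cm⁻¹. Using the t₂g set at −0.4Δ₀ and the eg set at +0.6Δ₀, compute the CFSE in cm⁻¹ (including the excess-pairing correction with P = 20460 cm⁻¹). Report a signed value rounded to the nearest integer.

-46464

Ligand charges: 2×(-1) from CN⁻ and 4×(+0) from CO sum to -2; with overall charge +0, Fe is +2.
Group 8 minus oxidation state +2 gives a d⁶ configuration for Fe²⁺.
Configuration: t₂g⁶ eg⁰.
The orbital stabilization is -2.4Δ₀ = -2.4 × 36410 = -87384 cm⁻¹.
Relative to high-spin t₂g⁴ eg² (1 paired), the low-spin configuration has 2 additional pairs, contributing +2 × 20460 = +40920 cm⁻¹.
Combining: -87384 + 40920 = -46464 cm⁻¹.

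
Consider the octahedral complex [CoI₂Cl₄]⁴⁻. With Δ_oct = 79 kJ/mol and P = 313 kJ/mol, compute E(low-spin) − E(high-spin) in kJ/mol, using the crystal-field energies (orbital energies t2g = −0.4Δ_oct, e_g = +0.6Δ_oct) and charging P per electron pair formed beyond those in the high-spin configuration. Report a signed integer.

234

Ligand charges: 2×(-1) from I⁻ and 4×(-1) from Cl⁻ sum to -6; with overall charge -4, Co is +2.
Co sits in group 9; removing 2 electrons leaves Co²⁺ with 9 − 2 = 7 d electrons.
In the high-spin limit (t2g^5 e_g^2) the orbital term is -0.8Δ_oct = -63 kJ/mol, with no excess pairing.
Low-spin: t2g^6 e_g^1, orbital CFSE = -1.8Δ_oct = -142 kJ/mol; plus 1 excess pair × P = +313 kJ/mol; total 171 kJ/mol.
Thus E(LS) − E(HS) = 234 kJ/mol.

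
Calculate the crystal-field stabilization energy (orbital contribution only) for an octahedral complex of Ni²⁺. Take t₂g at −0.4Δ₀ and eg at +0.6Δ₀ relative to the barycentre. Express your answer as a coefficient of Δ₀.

Ni²⁺: group 10, so d-count = 10 − 2 = 8.
For octahedral d⁸ the high- and low-spin configurations coincide.
Configuration: t₂g⁶ eg².
CFSE = 6(-0.4Δ₀) + 2(0.6Δ₀) = -2.4Δ₀ + 1.2Δ₀ = -1.2Δ₀.

-1.2 Δ₀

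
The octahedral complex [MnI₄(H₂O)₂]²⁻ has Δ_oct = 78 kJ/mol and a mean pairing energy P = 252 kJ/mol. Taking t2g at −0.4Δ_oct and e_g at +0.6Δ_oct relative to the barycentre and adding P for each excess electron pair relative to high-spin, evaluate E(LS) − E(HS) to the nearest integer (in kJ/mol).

Ligand charges: 4×(-1) from I⁻ and 2×(+0) from H₂O sum to -4; with overall charge -2, Mn is +2.
Mn is in group 7, so Mn²⁺ is d⁵ (7 − 2 = 5).
In the high-spin limit (t2g^3 e_g^2) the orbital term is 0.0Δ_oct = 0 kJ/mol, with no excess pairing.
For low-spin the configuration is t2g^5 e_g^0: orbital energy -2.0 × 78 = -156 kJ/mol, and 2 additional pairs relative to high-spin add 504 kJ/mol, giving 348 kJ/mol.
E(LS) − E(HS) = 348 − (0) = 348 kJ/mol.

348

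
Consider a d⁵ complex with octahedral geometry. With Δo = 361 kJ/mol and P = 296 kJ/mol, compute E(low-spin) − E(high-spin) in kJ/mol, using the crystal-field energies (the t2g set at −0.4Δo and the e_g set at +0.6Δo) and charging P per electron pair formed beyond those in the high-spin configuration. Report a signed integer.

-130

High-spin: t2g^3 e_g^2, CFSE = 0.0Δo = 0 kJ/mol.
Low-spin t2g^5 e_g^0 gives -2.0Δo = -722 kJ/mol, but forming 2 extra pairs costs 2P = 592 kJ/mol, so E(LS) = -722 + 592 = -130 kJ/mol.
The difference is -130 − (0) = -130 kJ/mol, so low-spin lies lower.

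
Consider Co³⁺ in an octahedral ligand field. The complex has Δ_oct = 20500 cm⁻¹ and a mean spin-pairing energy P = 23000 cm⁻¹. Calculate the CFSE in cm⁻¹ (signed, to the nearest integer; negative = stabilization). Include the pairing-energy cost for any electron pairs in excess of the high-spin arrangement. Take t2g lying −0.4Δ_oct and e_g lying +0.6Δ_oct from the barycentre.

Co is in group 9, so Co³⁺ is d⁶ (9 − 3 = 6).
Since Δ_oct = 20500 cm⁻¹ < P = 23000 cm⁻¹, the complex adopts the high-spin configuration.
That gives t2g^4 e_g^2.
Orbital CFSE = -0.4Δ_oct = -0.4 × 20500 = -8200 cm⁻¹.
High-spin has no excess pairs, so no pairing correction applies.

-8200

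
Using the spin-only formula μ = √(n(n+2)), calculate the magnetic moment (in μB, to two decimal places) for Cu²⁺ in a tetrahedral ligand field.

Cu sits in group 11; removing 2 electrons leaves Cu²⁺ with 11 − 2 = 9 d electrons.
With tetrahedral geometry the complex is necessarily high-spin.
Configuration: e⁴ t₂⁵ → 1 unpaired electron.
μ(spin-only) = √[1(1+2)] = √3 ≈ 1.73 μB.

1.73 μB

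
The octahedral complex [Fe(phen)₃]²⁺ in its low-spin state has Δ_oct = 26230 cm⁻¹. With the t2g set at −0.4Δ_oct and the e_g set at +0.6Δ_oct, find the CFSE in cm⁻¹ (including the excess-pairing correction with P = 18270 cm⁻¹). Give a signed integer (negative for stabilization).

phen is neutral, so the +2 overall charge sits on Fe: oxidation state +2.
Fe is in group 8, so Fe²⁺ is d⁶ (8 − 2 = 6).
Configuration: t2g^6 e_g^0.
Orbital CFSE = 6(-0.4) + 0(0.6) = -2.4Δ_oct = -2.4 × 26230 = -62952 cm⁻¹.
Pairing penalty: 3 pairs vs 1 in the high-spin reference → 2 extra × P = 36540 cm⁻¹.
Net CFSE = -62952 + 36540 = -26412 cm⁻¹.

-26412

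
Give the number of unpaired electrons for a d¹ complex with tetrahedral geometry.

1

With tetrahedral geometry the complex is necessarily high-spin.
Configuration: e¹ t₂⁰, giving 1 unpaired electron.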